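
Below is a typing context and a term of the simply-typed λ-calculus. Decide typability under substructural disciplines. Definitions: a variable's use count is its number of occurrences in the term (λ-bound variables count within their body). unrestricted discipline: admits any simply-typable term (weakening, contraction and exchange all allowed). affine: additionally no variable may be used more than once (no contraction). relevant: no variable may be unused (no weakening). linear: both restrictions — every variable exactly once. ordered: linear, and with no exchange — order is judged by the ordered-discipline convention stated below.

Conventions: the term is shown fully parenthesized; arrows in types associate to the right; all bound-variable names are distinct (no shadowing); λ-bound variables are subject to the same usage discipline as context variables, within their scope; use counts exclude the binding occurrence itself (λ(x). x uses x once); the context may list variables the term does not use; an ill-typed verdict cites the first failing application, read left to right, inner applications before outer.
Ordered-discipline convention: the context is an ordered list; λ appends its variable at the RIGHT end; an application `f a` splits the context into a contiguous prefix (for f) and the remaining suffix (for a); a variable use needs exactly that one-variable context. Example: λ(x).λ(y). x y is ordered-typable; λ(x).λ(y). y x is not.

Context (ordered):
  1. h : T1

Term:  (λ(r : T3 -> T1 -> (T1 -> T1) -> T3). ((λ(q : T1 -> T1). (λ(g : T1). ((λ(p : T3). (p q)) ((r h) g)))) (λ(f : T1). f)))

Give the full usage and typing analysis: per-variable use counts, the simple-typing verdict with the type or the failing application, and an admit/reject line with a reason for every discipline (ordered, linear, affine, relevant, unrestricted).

variable uses: h ×1; r [bound] ×1; q [bound] ×1; g [bound] ×1; p [bound] ×1; f [bound] ×1
order of uses: p, q, r, h, g, f
typing: ill-typed: applying a non-function (T3)
ordered: ✗, the type mismatch rejects it
linear: ✗, not simply typable
affine: ✗, fails simple typing
relevant: ✗, a type mismatch blocks all five
unrestricted: ✗, the type mismatch rejects it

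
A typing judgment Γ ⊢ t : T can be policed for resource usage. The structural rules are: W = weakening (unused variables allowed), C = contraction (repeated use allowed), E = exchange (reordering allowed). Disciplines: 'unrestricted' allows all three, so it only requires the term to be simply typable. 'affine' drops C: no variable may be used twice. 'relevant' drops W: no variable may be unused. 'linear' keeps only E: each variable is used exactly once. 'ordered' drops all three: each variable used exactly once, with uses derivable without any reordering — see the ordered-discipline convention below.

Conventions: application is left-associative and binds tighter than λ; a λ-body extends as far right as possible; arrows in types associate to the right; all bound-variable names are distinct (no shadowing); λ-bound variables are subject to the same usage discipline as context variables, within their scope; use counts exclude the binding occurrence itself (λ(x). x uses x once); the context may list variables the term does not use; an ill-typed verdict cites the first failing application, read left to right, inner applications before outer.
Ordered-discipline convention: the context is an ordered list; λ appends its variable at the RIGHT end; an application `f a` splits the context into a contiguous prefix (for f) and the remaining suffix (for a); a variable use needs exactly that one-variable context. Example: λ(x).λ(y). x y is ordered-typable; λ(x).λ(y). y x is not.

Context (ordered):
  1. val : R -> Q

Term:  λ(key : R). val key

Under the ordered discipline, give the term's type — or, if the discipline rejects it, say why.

term : R -> Q
usage: val: 1×, key [bound]: 1×
left-to-right use order: val, key
typing: well-typed — term : R -> Q
per-discipline verdicts: ordered ✓ · linear ✓ · affine ✓ · relevant ✓ · unrestricted ✓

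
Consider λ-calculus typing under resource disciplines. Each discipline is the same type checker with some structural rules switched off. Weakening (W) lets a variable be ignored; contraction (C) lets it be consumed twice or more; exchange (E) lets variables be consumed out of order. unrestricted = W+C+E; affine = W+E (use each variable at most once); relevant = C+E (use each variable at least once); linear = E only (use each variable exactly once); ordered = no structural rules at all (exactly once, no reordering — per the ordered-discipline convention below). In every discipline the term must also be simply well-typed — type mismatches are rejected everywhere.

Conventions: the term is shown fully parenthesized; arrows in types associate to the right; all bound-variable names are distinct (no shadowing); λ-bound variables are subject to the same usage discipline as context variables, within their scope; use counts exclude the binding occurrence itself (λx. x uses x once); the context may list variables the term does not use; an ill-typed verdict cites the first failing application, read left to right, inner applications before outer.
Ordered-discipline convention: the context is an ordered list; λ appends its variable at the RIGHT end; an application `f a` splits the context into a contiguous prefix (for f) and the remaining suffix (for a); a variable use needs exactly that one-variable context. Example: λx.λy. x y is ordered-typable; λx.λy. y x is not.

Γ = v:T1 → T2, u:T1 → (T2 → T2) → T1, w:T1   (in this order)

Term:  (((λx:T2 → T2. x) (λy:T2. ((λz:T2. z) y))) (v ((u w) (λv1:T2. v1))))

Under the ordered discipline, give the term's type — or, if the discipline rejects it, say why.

term : T2
use counts: v=1; u=1; w=1; x (λ-bound)=1; y (λ-bound)=1; z (λ-bound)=1; v1 (λ-bound)=1
left-to-right use order: x, z, y, v, u, w, v1
typing: ✓ — T2
all disciplines: ordered ✓ | linear ✓ | affine ✓ | relevant ✓ | unrestricted ✓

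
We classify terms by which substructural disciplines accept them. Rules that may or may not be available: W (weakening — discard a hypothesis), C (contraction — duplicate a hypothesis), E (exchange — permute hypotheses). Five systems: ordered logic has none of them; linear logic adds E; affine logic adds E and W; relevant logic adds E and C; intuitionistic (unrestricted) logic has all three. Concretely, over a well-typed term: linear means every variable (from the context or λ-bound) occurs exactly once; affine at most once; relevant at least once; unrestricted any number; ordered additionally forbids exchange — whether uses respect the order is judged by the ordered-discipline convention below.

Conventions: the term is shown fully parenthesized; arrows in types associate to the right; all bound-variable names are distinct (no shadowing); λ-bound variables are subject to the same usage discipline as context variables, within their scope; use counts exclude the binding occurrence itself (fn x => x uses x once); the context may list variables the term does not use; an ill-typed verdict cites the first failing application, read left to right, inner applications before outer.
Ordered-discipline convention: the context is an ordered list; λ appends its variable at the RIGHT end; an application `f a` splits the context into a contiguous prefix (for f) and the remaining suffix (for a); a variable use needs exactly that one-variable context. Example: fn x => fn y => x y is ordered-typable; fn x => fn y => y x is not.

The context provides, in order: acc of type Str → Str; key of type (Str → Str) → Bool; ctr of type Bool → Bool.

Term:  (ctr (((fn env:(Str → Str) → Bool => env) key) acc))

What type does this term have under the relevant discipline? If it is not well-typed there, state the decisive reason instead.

term : Bool
usage: acc=1; key=1; ctr=1; env [bound]=1
uses in reading order: ctr, env, key, acc
typing: ✓ — Bool
across the five disciplines: ordered ✗; linear ✓; affine ✓; relevant ✓; unrestricted ✓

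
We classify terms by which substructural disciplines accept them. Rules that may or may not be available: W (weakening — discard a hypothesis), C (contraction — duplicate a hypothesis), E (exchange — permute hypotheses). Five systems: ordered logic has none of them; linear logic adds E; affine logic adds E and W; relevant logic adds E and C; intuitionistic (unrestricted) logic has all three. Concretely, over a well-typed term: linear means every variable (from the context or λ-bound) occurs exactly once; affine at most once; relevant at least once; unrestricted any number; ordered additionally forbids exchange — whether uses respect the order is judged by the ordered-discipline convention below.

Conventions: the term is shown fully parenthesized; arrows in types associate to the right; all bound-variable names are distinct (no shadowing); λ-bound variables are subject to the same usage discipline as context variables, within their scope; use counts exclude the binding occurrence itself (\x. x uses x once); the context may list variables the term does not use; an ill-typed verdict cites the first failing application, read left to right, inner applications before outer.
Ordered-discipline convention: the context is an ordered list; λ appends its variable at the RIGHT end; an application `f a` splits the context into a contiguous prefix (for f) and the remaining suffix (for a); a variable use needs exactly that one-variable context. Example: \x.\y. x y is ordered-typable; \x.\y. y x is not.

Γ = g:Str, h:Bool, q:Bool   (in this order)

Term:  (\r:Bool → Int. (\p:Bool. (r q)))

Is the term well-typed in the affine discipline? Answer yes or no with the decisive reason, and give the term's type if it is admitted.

yes — at most one use each (g, h, q, r, p); term : (Bool → Int) → Bool → Int
variable uses: g ×0, h ×0, q ×1, r [bound] ×1, p [bound] ×0
uses in reading order: r, q
typing: the term checks, with type (Bool → Int) → Bool → Int
summary: ordered ✗; linear ✗; affine ✓; relevant ✗; unrestricted ✓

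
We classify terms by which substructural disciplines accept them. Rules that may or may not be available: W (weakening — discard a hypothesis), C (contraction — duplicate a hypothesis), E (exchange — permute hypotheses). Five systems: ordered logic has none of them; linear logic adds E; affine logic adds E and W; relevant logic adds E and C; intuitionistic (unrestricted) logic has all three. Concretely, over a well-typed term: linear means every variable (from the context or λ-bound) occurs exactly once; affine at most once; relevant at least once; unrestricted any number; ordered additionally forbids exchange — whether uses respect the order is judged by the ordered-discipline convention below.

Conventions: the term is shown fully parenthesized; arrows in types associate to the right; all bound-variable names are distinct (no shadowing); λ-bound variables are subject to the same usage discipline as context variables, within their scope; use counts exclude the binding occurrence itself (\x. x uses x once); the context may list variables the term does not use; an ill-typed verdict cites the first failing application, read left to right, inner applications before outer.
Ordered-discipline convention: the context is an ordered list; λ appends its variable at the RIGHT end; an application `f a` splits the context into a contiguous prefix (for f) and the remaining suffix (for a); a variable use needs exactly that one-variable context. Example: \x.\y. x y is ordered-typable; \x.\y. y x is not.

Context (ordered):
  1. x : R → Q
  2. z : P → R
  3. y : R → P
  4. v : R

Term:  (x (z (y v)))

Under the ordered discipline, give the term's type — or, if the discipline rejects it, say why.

term : Q
use counts: x: 1×; z: 1×; y: 1×; v: 1×
order of uses: x, z, y, v
typing: well-typed — term : Q
all disciplines: ordered ✓, linear ✓, affine ✓, relevant ✓, unrestricted ✓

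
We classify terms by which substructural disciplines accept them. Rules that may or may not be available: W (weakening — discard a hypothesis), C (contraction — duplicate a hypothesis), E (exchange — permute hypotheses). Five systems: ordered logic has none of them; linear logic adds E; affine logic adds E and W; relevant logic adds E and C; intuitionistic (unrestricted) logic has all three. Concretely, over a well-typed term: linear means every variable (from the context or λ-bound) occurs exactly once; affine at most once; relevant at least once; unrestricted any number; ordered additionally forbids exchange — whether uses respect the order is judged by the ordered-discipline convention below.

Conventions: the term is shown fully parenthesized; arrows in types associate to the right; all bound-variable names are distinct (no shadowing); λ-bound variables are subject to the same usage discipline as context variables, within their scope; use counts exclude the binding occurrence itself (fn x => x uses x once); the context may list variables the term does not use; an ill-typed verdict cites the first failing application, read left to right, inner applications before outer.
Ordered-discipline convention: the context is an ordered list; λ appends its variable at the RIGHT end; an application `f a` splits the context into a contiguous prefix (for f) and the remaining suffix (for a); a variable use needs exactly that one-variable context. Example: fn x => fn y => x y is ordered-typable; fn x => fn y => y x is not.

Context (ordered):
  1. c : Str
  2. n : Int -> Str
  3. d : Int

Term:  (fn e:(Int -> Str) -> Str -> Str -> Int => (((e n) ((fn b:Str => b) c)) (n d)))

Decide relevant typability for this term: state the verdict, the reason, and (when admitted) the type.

yes — every one of c, n, d, e, b appears; term : ((Int -> Str) -> Str -> Str -> Int) -> Int
use counts: c: 1; n: 2; d: 1; e (bound): 1; b (bound): 1
uses in reading order: e, n, b, c, n, d
typing: well-typed — term : ((Int -> Str) -> Str -> Str -> Int) -> Int
summary: ordered ✗ | linear ✗ | affine ✗ | relevant ✓ | unrestricted ✓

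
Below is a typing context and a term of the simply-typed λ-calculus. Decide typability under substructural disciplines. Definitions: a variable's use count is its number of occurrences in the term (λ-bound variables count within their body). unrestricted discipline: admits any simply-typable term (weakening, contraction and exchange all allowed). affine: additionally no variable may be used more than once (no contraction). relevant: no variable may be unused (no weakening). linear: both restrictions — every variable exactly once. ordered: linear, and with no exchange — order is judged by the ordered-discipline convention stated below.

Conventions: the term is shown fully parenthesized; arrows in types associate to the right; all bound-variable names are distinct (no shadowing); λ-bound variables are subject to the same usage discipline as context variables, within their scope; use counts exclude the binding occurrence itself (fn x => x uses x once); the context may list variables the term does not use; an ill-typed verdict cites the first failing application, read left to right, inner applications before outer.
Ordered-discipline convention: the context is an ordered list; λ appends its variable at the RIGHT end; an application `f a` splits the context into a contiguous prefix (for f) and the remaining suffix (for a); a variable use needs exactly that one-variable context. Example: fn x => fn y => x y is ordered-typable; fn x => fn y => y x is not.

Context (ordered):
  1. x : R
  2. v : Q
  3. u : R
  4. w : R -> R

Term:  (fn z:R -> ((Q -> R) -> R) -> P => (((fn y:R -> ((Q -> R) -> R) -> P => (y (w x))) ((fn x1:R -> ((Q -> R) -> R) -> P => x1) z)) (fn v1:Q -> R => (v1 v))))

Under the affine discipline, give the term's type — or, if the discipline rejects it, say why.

term : (R -> ((Q -> R) -> R) -> P) -> P
use counts: x=1; v=1; u=0; w=1; z [bound]=1; y [bound]=1; x1 [bound]=1; v1 [bound]=1
order of uses: y, w, x, x1, z, v1, v
typing: ✓ — (R -> ((Q -> R) -> R) -> P) -> P
across the five disciplines: ordered ✗ · linear ✗ · affine ✓ · relevant ✗ · unrestricted ✓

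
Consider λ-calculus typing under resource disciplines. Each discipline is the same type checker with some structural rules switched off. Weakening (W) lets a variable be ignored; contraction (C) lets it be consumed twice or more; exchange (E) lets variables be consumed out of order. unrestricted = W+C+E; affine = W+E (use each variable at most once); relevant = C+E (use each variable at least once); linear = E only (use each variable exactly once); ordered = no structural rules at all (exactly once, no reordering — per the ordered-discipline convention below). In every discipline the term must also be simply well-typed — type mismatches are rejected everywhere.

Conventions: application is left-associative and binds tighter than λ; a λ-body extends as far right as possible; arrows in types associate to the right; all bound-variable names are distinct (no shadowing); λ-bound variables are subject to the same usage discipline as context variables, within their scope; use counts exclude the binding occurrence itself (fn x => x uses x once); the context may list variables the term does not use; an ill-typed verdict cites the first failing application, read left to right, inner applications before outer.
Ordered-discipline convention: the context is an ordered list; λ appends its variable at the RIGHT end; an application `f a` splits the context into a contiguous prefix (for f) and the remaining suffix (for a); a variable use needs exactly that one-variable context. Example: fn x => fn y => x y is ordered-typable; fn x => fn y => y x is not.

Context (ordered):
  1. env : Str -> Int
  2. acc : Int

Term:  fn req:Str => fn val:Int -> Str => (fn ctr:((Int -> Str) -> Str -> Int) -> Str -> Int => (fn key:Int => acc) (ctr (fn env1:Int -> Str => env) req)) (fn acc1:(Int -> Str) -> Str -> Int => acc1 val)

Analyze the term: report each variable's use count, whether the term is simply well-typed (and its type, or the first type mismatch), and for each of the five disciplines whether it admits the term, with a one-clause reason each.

use counts: env=1, acc=1, req (bound)=1, val (bound)=1, ctr (bound)=1, key (bound)=0, env1 (bound)=0, acc1 (bound)=1
use order (left to right): acc, ctr, env, req, acc1, val
typing: the term checks, with type Str -> (Int -> Str) -> Int
ordered: ✗ — key, env1 never used (weakening)
linear: ✗ — key, env1 never used (weakening)
affine: ✓ — none of env, acc, req, val, ctr, key, env1, acc1 used more than once
relevant: ✗ — key, env1 never used (weakening)
unrestricted: ✓ — well-typed at Str -> (Int -> Str) -> Int; no restrictions here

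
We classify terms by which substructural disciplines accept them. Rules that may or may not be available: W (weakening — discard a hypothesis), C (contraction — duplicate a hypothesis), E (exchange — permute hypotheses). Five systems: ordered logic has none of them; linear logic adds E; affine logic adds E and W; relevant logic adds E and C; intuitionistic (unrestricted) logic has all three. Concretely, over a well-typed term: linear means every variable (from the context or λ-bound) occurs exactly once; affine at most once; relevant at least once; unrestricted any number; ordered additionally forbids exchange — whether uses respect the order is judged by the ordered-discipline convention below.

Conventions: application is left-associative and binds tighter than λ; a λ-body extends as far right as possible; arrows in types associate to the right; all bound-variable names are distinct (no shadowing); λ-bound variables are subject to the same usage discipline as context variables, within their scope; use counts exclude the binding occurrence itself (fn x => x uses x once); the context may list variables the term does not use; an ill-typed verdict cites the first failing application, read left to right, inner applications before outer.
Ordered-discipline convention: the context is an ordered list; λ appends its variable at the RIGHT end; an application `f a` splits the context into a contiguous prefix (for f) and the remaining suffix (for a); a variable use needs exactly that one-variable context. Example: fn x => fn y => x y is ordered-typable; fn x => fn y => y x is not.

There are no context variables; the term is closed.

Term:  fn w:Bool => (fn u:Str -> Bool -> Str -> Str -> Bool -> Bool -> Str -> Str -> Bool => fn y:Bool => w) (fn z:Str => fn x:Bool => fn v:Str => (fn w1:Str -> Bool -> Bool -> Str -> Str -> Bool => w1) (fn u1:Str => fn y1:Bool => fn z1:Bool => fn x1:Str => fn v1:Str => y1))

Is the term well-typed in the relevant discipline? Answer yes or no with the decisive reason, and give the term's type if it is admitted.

no — needs weakening: u, y, z, x, v, u1, z1, x1, v1 unused
variable uses: w [bound]=1; u [bound]=0; y [bound]=0; z [bound]=0; x [bound]=0; v [bound]=0; w1 [bound]=1; u1 [bound]=0; y1 [bound]=1; z1 [bound]=0; x1 [bound]=0; v1 [bound]=0
uses in reading order: w, w1, y1
typing: well-typed at Bool -> Bool -> Bool
summary: ordered ✗; linear ✗; affine ✓; relevant ✗; unrestricted ✓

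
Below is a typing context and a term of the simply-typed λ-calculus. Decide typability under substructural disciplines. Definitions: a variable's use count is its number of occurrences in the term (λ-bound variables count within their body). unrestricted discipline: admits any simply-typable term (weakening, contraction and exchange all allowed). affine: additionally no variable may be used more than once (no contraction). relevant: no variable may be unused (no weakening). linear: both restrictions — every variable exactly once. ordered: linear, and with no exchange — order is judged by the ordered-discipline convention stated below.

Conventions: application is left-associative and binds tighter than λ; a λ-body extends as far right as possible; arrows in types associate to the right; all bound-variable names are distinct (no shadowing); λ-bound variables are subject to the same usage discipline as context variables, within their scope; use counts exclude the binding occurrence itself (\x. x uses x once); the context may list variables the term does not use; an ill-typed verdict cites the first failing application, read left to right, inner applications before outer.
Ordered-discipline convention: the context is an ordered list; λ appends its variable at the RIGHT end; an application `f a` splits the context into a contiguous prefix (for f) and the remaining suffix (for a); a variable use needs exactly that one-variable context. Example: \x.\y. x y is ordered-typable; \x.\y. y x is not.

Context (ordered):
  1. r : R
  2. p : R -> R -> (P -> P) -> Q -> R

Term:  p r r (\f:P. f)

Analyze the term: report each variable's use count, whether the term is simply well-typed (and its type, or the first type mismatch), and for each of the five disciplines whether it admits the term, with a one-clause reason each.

variable uses: r ×2; p ×1; f (λ-bound) ×1
use order (left to right): p, r, r, f
typing: ✓ — Q -> R
ordered: ✗, repeated use of r ×2
linear: ✗, repeated use of r ×2
affine: ✗, repeated use of r ×2
relevant: ✓, at least one use each (r, p, f)
unrestricted: ✓, typability at Q -> R is all that's needed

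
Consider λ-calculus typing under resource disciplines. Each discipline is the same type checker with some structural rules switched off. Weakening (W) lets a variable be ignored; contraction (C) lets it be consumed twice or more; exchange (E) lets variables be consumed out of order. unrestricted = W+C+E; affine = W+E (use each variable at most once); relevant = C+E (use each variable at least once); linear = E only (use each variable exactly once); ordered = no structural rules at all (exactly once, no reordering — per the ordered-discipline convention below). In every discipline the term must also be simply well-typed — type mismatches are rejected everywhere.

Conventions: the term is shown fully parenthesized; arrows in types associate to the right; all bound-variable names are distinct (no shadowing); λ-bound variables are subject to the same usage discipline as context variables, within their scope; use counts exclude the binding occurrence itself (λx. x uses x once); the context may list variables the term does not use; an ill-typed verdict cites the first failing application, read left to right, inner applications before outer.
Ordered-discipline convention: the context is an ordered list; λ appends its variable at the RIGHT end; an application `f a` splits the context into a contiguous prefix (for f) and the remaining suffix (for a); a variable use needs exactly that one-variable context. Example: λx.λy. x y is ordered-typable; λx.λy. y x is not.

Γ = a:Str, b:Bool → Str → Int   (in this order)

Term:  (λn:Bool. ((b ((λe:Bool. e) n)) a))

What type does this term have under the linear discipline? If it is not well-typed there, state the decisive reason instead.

term : Bool → Int
use counts: a ×1, b ×1, n [bound] ×1, e [bound] ×1
order of uses: b, e, n, a
typing: well-typed — term : Bool → Int
across the five disciplines: ordered ✗, linear ✓, affine ✓, relevant ✓, unrestricted ✓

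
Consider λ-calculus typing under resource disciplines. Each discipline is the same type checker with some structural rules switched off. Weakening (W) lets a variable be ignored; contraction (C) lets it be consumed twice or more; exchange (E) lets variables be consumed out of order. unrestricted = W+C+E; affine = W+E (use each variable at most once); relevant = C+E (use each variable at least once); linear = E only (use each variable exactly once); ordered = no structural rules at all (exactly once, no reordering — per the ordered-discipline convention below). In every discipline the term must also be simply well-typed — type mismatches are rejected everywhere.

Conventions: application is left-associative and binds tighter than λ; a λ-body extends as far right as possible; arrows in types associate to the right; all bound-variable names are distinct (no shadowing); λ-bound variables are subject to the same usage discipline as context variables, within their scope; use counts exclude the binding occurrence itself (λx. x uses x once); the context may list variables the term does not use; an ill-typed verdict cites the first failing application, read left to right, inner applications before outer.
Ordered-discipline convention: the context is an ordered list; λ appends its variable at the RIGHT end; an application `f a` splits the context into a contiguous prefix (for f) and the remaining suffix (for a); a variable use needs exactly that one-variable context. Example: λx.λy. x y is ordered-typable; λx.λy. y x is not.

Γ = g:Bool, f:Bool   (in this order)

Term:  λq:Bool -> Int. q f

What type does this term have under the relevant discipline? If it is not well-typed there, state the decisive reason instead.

not well-typed under relevant — unused: g — weakening required
usage: g: 0×; f: 1×; q [bound]: 1×
order of uses: q, f
typing: the term checks, with type (Bool -> Int) -> Int
all disciplines: ordered ✗, linear ✗, affine ✓, relevant ✗, unrestricted ✓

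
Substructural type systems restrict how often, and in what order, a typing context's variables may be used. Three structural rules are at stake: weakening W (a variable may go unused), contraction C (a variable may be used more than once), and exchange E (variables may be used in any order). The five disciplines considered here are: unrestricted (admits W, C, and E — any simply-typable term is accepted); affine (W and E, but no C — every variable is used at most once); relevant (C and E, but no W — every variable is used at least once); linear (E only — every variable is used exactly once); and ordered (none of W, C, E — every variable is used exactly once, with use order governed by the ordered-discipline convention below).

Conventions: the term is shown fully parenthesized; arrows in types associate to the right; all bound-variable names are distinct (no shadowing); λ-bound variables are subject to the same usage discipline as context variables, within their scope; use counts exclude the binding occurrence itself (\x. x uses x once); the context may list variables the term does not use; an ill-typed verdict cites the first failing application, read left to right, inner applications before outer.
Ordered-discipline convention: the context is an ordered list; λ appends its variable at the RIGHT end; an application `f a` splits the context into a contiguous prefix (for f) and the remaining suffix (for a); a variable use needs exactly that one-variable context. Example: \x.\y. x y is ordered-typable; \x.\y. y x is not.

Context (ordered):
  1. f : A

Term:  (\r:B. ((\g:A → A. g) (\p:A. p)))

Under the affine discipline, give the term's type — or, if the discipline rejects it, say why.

term : B → A → A
variable uses: f ×0, r (λ-bound) ×0, g (λ-bound) ×1, p (λ-bound) ×1
order of uses: g, p
typing: ✓ — B → A → A
across the five disciplines: ordered ✗, linear ✗, affine ✓, relevant ✗, unrestricted ✓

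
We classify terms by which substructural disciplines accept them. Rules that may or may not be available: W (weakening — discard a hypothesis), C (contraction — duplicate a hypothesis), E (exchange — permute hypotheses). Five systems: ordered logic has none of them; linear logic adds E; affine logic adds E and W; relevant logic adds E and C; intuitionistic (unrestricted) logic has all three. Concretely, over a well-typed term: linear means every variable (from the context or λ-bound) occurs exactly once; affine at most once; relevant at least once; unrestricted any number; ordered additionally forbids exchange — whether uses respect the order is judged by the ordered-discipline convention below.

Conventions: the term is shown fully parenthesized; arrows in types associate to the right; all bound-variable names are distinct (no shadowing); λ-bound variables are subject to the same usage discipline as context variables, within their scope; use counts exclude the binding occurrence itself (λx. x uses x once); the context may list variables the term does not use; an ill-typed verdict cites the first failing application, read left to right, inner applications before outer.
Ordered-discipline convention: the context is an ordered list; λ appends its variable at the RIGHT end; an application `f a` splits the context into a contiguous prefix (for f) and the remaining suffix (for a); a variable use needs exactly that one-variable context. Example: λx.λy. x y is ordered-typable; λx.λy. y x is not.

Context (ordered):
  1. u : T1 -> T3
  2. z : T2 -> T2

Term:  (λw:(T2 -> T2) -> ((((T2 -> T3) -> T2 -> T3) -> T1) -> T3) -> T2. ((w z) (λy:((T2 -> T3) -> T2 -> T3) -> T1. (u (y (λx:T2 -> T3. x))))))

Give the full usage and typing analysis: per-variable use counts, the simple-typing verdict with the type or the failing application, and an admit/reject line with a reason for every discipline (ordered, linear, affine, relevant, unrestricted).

usage: u: 1×, z: 1×, w (λ-bound): 1×, y (λ-bound): 1×, x (λ-bound): 1×
order of uses: w, z, u, y, x
typing: the term checks, with type ((T2 -> T2) -> ((((T2 -> T3) -> T2 -> T3) -> T1) -> T3) -> T2) -> T2
ordered: ✗, no contiguous prefix/suffix split fits w, z, u, y, x
linear: ✓, exactly-once usage across u, z, w, y, x
affine: ✓, none of u, z, w, y, x used more than once
relevant: ✓, every one of u, z, w, y, x appears
unrestricted: ✓, typability at ((T2 -> T2) -> ((((T2 -> T3) -> T2 -> T3) -> T1) -> T3) -> T2) -> T2 is all that's needed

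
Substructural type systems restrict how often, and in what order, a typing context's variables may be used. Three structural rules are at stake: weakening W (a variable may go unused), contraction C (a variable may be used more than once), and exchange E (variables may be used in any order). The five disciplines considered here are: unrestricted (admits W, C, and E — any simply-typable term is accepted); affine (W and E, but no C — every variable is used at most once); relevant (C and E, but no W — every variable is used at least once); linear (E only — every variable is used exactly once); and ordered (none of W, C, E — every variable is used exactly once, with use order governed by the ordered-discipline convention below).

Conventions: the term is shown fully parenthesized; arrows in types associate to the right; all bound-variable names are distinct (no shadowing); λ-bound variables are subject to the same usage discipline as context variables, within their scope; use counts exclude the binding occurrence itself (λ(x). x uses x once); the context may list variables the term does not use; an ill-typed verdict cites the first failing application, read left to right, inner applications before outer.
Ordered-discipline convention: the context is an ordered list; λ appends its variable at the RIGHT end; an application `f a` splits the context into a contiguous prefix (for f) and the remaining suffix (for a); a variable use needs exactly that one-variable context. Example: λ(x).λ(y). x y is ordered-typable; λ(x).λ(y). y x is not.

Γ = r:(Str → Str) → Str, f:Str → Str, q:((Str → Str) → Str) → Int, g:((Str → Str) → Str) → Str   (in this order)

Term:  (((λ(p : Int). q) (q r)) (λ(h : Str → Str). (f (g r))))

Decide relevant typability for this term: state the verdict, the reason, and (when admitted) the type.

no — p, h never used (weakening)
usage: r ×2, f ×1, q ×2, g ×1, p (bound) ×0, h (bound) ×0
left-to-right use order: q, q, r, f, g, r
typing: well-typed — term : Int
across the five disciplines: ordered ✗ · linear ✗ · affine ✗ · relevant ✗ · unrestricted ✓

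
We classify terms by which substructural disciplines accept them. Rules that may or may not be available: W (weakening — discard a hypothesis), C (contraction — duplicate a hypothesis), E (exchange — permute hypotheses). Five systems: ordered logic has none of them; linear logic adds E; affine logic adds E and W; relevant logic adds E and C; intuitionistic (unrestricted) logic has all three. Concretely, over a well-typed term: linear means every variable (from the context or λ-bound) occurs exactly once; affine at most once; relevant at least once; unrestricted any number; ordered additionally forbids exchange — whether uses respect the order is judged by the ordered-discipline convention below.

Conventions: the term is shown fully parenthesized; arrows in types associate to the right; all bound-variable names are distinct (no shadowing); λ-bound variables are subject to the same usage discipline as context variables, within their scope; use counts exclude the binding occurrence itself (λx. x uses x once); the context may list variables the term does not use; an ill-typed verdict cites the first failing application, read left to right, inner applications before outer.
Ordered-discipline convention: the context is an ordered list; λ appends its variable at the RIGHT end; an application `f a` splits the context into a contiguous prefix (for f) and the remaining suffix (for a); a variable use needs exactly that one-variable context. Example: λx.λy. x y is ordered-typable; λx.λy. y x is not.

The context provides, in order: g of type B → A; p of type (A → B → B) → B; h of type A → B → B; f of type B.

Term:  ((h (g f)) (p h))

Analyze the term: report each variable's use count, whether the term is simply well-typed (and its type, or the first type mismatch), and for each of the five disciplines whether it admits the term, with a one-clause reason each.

variable uses: g: 1; p: 1; h: 2; f: 1
use order (left to right): h, g, f, p, h
typing: well-typed at B
ordered: ✗ — h ×2 used more than once (contraction)
linear: ✗ — h ×2 used more than once (contraction)
affine: ✗ — h ×2 used more than once (contraction)
relevant: ✓ — none of g, p, h, f goes unused
unrestricted: ✓ — simply typable at B; W, C, E all held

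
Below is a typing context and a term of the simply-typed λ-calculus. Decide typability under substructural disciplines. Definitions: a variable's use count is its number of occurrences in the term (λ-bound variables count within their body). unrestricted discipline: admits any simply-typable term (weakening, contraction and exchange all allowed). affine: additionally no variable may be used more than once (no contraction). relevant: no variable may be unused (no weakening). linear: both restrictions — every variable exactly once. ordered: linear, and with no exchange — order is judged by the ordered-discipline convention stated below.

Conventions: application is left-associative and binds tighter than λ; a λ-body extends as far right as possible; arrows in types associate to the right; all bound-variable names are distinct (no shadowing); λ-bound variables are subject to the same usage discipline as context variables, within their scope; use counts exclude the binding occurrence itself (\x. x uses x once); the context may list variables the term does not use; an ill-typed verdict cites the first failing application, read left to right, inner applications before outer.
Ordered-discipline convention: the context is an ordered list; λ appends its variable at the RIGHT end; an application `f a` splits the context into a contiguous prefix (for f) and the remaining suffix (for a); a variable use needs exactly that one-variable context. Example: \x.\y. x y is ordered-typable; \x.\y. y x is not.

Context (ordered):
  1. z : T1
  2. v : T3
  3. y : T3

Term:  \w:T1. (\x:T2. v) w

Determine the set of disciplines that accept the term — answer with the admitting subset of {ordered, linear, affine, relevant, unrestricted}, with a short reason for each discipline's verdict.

admitted by: none
counts: z=0, v=1, y=0, w [bound]=1, x [bound]=0
left-to-right use order: v, w
typing: ill-typed: an argument T1 mismatches the expected T2
ordered ✗ (a type mismatch blocks all five)
linear ✗ (the type mismatch rejects it)
affine ✗ (not simply typable)
relevant ✗ (fails simple typing)
unrestricted ✗ (a type mismatch blocks all five)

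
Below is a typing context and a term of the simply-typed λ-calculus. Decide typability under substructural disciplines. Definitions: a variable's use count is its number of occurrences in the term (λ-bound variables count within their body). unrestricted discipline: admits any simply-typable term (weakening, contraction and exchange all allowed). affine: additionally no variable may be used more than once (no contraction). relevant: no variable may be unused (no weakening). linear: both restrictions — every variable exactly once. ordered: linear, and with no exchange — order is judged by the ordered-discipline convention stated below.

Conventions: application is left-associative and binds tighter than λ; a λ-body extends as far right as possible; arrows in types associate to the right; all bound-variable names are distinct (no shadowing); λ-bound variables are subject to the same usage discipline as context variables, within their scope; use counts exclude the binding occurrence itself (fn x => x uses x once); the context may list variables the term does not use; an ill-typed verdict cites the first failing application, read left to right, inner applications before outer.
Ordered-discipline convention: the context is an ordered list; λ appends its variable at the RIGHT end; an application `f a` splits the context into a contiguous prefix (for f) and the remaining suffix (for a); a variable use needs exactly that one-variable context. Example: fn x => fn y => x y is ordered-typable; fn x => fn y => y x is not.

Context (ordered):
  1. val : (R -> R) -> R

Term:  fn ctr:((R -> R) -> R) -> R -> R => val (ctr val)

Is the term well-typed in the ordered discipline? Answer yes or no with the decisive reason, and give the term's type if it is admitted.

no — uses contraction: val ×2
use counts: val: 2×, ctr (bound): 1×
uses in reading order: val, ctr, val
typing: ✓ — (((R -> R) -> R) -> R -> R) -> R
all disciplines: ordered ✗ · linear ✗ · affine ✗ · relevant ✓ · unrestricted ✓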